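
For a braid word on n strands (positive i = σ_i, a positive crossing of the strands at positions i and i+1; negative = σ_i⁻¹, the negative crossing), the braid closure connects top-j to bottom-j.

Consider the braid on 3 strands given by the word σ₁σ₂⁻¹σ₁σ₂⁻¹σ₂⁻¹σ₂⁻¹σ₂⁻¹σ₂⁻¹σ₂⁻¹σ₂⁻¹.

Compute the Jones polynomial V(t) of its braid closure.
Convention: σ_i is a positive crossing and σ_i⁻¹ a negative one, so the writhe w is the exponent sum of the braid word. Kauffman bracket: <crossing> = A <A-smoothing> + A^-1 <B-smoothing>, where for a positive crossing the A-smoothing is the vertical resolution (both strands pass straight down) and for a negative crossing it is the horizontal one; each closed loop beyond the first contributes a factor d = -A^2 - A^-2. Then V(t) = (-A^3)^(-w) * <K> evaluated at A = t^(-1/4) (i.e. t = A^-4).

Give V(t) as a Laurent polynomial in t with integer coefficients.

t^-1 - t^-2 + 2*t^-3 - 2*t^-4 + 3*t^-5 - 3*t^-6 + 3*t^-7 - 3*t^-8 + 2*t^-9 - 2*t^-10 + t^-11

Derivation:
Braid: s1 s2^-1 s1 s2^-1 s2^-1 s2^-1 s2^-1 s2^-1 s2^-1 s2^-1 on 3 strands, 10 crossings.
Writhe w = (#positive) - (#negative) = 2 - 8 = -6.
Enumerate smoothing states for the bracket polynomial. There are 2^10 = 1024 states.
For each crossing: s=0 is the vertical smoothing, s=1 horizontal. Crossing k contributes A^(sign_k * (1 - 2*s_k)); loop factor d = -A^2 - A^-2.
Tabulate the states by total A-exponent and number of loops L (A-exp: L × count):
  A^10: L=9 ×1
  A^8: L=8 ×10
  A^6: L=7 ×45
  A^4: L=6 ×119, L=8 ×1
  A^2: L=5 ×203, L=7 ×7
  A^0: L=4 ×231, L=6 ×21
  A^-2: L=3 ×175, L=5 ×35
  A^-4: L=2 ×85, L=4 ×35
  A^-6: L=1 ×23, L=3 ×22
  A^-8: L=2 ×10
  A^-10: L=3 ×1
Each group contributes A^e * Σ count * d^(L-1):
Powers of d = -A^2 - A^-2: d^2 = A^4 + 2 + A^-4; d^3 = -A^6 - 3*A^2 - 3*A^-2 - A^-6; d^4 = A^8 + 4*A^4 + 6 + 4*A^-4 + A^-8; d^5 = -A^10 - 5*A^6 - 10*A^2 - 10*A^-2 - 5*A^-6 - A^-10; d^6 = A^12 + 6*A^8 + 15*A^4 + 20 + 15*A^-4 + 6*A^-8 + A^-12; d^7 = -A^14 - 7*A^10 - 21*A^6 - 35*A^2 - 35*A^-2 - 21*A^-6 - 7*A^-10 - A^-14; d^8 = A^16 + 8*A^12 + 28*A^8 + 56*A^4 + 70 + 56*A^-4 + 28*A^-8 + 8*A^-12 + A^-16.
  A^10 * (d^8) = A^26 + 8*A^22 + 28*A^18 + 56*A^14 + 70*A^10 + 56*A^6 + 28*A^2 + 8*A^-2 + A^-6
  A^8 * (10*d^7) = -10*A^22 - 70*A^18 - 210*A^14 - 350*A^10 - 350*A^6 - 210*A^2 - 70*A^-2 - 10*A^-6
  A^6 * (45*d^6) = 45*A^18 + 270*A^14 + 675*A^10 + 900*A^6 + 675*A^2 + 270*A^-2 + 45*A^-6
  A^4 * (119*d^5 + d^7) = -A^18 - 126*A^14 - 616*A^10 - 1225*A^6 - 1225*A^2 - 616*A^-2 - 126*A^-6 - A^-10
  A^2 * (203*d^4 + 7*d^6) = 7*A^14 + 245*A^10 + 917*A^6 + 1358*A^2 + 917*A^-2 + 245*A^-6 + 7*A^-10
  A^0 * (231*d^3 + 21*d^5) = -21*A^10 - 336*A^6 - 903*A^2 - 903*A^-2 - 336*A^-6 - 21*A^-10
  A^-2 * (175*d^2 + 35*d^4) = 35*A^6 + 315*A^2 + 560*A^-2 + 315*A^-6 + 35*A^-10
  A^-4 * (85*d + 35*d^3) = -35*A^2 - 190*A^-2 - 190*A^-6 - 35*A^-10
  A^-6 * (23 + 22*d^2) = 22*A^-2 + 67*A^-6 + 22*A^-10
  A^-8 * (10*d) = -10*A^-6 - 10*A^-10
  A^-10 * (d^2) = A^-6 + 2*A^-10 + A^-14
Summing the groups: <K> = A^26 - 2*A^22 + 2*A^18 - 3*A^14 + 3*A^10 - 3*A^6 + 3*A^2 - 2*A^-2 + 2*A^-6 - A^-10 + A^-14
Normalise by the writhe: (-A^3)^(-w) = (-A^3)^(6) = A^18, so f(A) = A^18 * <K> = A^44 - 2*A^40 + 2*A^36 - 3*A^32 + 3*A^28 - 3*A^24 + 3*A^20 - 2*A^16 + 2*A^12 - A^8 + A^4.
Substitute A = t^(-1/4), i.e. A^e → t^(-e/4): V(t) = t^-1 - t^-2 + 2*t^-3 - 2*t^-4 + 3*t^-5 - 3*t^-6 + 3*t^-7 - 3*t^-8 + 2*t^-9 - 2*t^-10 + t^-11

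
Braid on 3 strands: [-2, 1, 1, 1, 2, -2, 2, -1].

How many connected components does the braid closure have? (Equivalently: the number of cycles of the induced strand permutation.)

Track the strand permutation on 3 strands, starting from identity.
  step 1: s2^-1 swaps positions 2,3 -> [1 3 2]
  step 2: s1 swaps positions 1,2 -> [3 1 2]
  step 3: s1 swaps positions 1,2 -> [1 3 2]
  step 4: s1 swaps positions 1,2 -> [3 1 2]
  step 5: s2 swaps positions 2,3 -> [3 2 1]
  step 6: s2^-1 swaps positions 2,3 -> [3 1 2]
  step 7: s2 swaps positions 2,3 -> [3 2 1]
  step 8: s1^-1 swaps positions 1,2 -> [2 3 1]
Final permutation (position -> original strand): [2 3 1]
Closure components = cycle count of this permutation = 1.

Answer: 1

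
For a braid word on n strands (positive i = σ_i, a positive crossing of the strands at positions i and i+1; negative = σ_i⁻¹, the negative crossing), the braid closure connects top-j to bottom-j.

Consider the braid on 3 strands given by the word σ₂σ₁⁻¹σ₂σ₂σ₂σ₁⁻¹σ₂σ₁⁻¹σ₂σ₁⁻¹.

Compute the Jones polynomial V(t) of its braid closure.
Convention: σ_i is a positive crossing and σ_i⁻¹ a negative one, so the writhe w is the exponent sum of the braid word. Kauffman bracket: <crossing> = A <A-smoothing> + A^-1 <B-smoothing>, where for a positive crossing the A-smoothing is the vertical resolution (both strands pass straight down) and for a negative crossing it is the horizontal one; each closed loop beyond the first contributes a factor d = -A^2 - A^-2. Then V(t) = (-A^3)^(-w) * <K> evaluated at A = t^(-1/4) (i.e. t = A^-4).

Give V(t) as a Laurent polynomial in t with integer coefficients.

Braid: s2 s1^-1 s2 s2 s2 s1^-1 s2 s1^-1 s2 s1^-1 on 3 strands, 10 crossings.
Writhe w = (#positive) - (#negative) = 6 - 4 = 2.
State-sum expansion of <K>. There are 2^10 = 1024 states.
For each crossing: s=0 is the vertical smoothing, s=1 horizontal. Crossing k contributes A^(sign_k * (1 - 2*s_k)); loop factor d = -A^2 - A^-2.
Tabulate the states by total A-exponent and number of loops L (A-exp: L × count):
  A^10: L=5 ×1
  A^8: L=4 ×10
  A^6: L=3 ×42, L=5 ×3
  A^4: L=2 ×90, L=4 ×29, L=6 ×1
  A^2: L=1 ×87, L=3 ×110, L=5 ×13
  A^0: L=2 ×179, L=4 ×71, L=6 ×2
  A^-2: L=3 ×187, L=5 ×23
  A^-4: L=4 ×117, L=6 ×3
  A^-6: L=5 ×45
  A^-8: L=6 ×10
  A^-10: L=7 ×1
Each group contributes A^e * Σ count * d^(L-1):
Powers of d = -A^2 - A^-2: d^2 = A^4 + 2 + A^-4; d^3 = -A^6 - 3*A^2 - 3*A^-2 - A^-6; d^4 = A^8 + 4*A^4 + 6 + 4*A^-4 + A^-8; d^5 = -A^10 - 5*A^6 - 10*A^2 - 10*A^-2 - 5*A^-6 - A^-10; d^6 = A^12 + 6*A^8 + 15*A^4 + 20 + 15*A^-4 + 6*A^-8 + A^-12.
  A^10 * (d^4) = A^18 + 4*A^14 + 6*A^10 + 4*A^6 + A^2
  A^8 * (10*d^3) = -10*A^14 - 30*A^10 - 30*A^6 - 10*A^2
  A^6 * (42*d^2 + 3*d^4) = 3*A^14 + 54*A^10 + 102*A^6 + 54*A^2 + 3*A^-2
  A^4 * (90*d + 29*d^3 + d^5) = -A^14 - 34*A^10 - 187*A^6 - 187*A^2 - 34*A^-2 - A^-6
  A^2 * (87 + 110*d^2 + 13*d^4) = 13*A^10 + 162*A^6 + 385*A^2 + 162*A^-2 + 13*A^-6
  A^0 * (179*d + 71*d^3 + 2*d^5) = -2*A^10 - 81*A^6 - 412*A^2 - 412*A^-2 - 81*A^-6 - 2*A^-10
  A^-2 * (187*d^2 + 23*d^4) = 23*A^6 + 279*A^2 + 512*A^-2 + 279*A^-6 + 23*A^-10
  A^-4 * (117*d^3 + 3*d^5) = -3*A^6 - 132*A^2 - 381*A^-2 - 381*A^-6 - 132*A^-10 - 3*A^-14
  A^-6 * (45*d^4) = 45*A^2 + 180*A^-2 + 270*A^-6 + 180*A^-10 + 45*A^-14
  A^-8 * (10*d^5) = -10*A^2 - 50*A^-2 - 100*A^-6 - 100*A^-10 - 50*A^-14 - 10*A^-18
  A^-10 * (d^6) = A^2 + 6*A^-2 + 15*A^-6 + 20*A^-10 + 15*A^-14 + 6*A^-18 + A^-22
Summing the groups: <K> = A^18 - 4*A^14 + 7*A^10 - 10*A^6 + 14*A^2 - 14*A^-2 + 14*A^-6 - 11*A^-10 + 7*A^-14 - 4*A^-18 + A^-22
Normalise by the writhe: (-A^3)^(-w) = (-A^3)^(-2) = A^-6, so f(A) = A^-6 * <K> = A^12 - 4*A^8 + 7*A^4 - 10 + 14*A^-4 - 14*A^-8 + 14*A^-12 - 11*A^-16 + 7*A^-20 - 4*A^-24 + A^-28.
Substitute A = t^(-1/4), i.e. A^e → t^(-e/4): V(t) = t^7 - 4*t^6 + 7*t^5 - 11*t^4 + 14*t^3 - 14*t^2 + 14*t - 10 + 7*t^-1 - 4*t^-2 + t^-3

Answer: t^7 - 4*t^6 + 7*t^5 - 11*t^4 + 14*t^3 - 14*t^2 + 14*t - 10 + 7*t^-1 - 4*t^-2 + t^-3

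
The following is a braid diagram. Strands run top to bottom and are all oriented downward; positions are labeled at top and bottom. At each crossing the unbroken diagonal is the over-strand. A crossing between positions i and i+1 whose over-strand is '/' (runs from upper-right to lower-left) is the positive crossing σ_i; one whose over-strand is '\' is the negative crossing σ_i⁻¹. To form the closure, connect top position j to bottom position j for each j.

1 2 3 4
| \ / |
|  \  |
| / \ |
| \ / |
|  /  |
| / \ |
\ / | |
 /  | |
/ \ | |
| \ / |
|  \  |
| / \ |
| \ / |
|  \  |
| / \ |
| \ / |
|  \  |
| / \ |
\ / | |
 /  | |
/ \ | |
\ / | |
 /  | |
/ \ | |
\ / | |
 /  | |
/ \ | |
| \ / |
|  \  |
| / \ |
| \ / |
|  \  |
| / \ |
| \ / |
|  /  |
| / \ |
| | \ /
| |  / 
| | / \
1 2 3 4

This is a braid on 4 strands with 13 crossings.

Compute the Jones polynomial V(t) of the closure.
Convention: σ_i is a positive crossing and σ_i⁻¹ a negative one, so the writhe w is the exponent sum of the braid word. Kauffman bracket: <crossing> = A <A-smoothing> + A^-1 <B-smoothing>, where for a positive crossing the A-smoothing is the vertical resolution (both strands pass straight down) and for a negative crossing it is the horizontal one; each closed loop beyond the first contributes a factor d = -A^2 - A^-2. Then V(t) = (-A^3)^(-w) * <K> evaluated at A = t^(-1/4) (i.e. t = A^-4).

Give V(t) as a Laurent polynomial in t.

t^4 - 2*t^3 + 3*t^2 - 4*t + 5 - 4*t^-1 + 3*t^-2 - 2*t^-3 + t^-4

Derivation:
Reading the diagram top to bottom ('/'-over between positions i,i+1 = s_i, '\'-over = s_i^-1): braid word = s2^-1 s2 s1 s2^-1 s2^-1 s2^-1 s1 s1 s1 s2^-1 s2^-1 s2 s3.
The presented braid s2^-1 s2 s1 s2^-1 s2^-1 s2^-1 s1 s1 s1 s2^-1 s2^-1 s2 s3 on 4 strands reduces by inverse Markov moves (closure unchanged at each step):
  Destabilize: the word has the form β·s3 where s3 occurs only as the final letter (β ∈ B_3); drop it and the last strand → 3 strands.
  Deconjugate: the word is γ·β·γ⁻¹ with γ = s2^-1 s2 (prefix) and γ⁻¹ = s2^-1 s2 (suffix); strip both.
Reduced to β = s1 s2^-1 s2^-1 s2^-1 s1 s1 s1 s2^-1 on 3 strands, 8 crossings.
Compute on β:
Braid: s1 s2^-1 s2^-1 s2^-1 s1 s1 s1 s2^-1 on 3 strands, 8 crossings.
Writhe w = (#positive) - (#negative) = 4 - 4 = 0.
Enumerate smoothing states for the bracket polynomial. There are 2^8 = 256 states.
Each crossing splits two ways (0=vertical, 1=horizontal). The state's weight is A^(#A-smoothings - #B-smoothings) * d^(loops - 1).
Tabulate the states by total A-exponent and number of loops L (A-exp: L × count):
  A^8: L=5 ×1
  A^6: L=4 ×8
  A^4: L=3 ×25, L=5 ×3
  A^2: L=2 ×37, L=4 ×18, L=6 ×1
  A^0: L=1 ×25, L=3 ×37, L=5 ×8
  A^-2: L=2 ×37, L=4 ×18, L=6 ×1
  A^-4: L=3 ×25, L=5 ×3
  A^-6: L=4 ×8
  A^-8: L=5 ×1
Each group contributes A^e * Σ count * d^(L-1):
Powers of d = -A^2 - A^-2: d^2 = A^4 + 2 + A^-4; d^3 = -A^6 - 3*A^2 - 3*A^-2 - A^-6; d^4 = A^8 + 4*A^4 + 6 + 4*A^-4 + A^-8; d^5 = -A^10 - 5*A^6 - 10*A^2 - 10*A^-2 - 5*A^-6 - A^-10.
  A^8 * (d^4) = A^16 + 4*A^12 + 6*A^8 + 4*A^4 + 1
  A^6 * (8*d^3) = -8*A^12 - 24*A^8 - 24*A^4 - 8
  A^4 * (25*d^2 + 3*d^4) = 3*A^12 + 37*A^8 + 68*A^4 + 37 + 3*A^-4
  A^2 * (37*d + 18*d^3 + d^5) = -A^12 - 23*A^8 - 101*A^4 - 101 - 23*A^-4 - A^-8
  A^0 * (25 + 37*d^2 + 8*d^4) = 8*A^8 + 69*A^4 + 147 + 69*A^-4 + 8*A^-8
  A^-2 * (37*d + 18*d^3 + d^5) = -A^8 - 23*A^4 - 101 - 101*A^-4 - 23*A^-8 - A^-12
  A^-4 * (25*d^2 + 3*d^4) = 3*A^4 + 37 + 68*A^-4 + 37*A^-8 + 3*A^-12
  A^-6 * (8*d^3) = -8 - 24*A^-4 - 24*A^-8 - 8*A^-12
  A^-8 * (d^4) = 1 + 4*A^-4 + 6*A^-8 + 4*A^-12 + A^-16
Summing the groups: <K> = A^16 - 2*A^12 + 3*A^8 - 4*A^4 + 5 - 4*A^-4 + 3*A^-8 - 2*A^-12 + A^-16
Normalise by the writhe: (-A^3)^(-w) = (-A^3)^(0) = 1, so f(A) = 1 * <K> = A^16 - 2*A^12 + 3*A^8 - 4*A^4 + 5 - 4*A^-4 + 3*A^-8 - 2*A^-12 + A^-16.
Substitute A = t^(-1/4), i.e. A^e → t^(-e/4): V(t) = t^4 - 2*t^3 + 3*t^2 - 4*t + 5 - 4*t^-1 + 3*t^-2 - 2*t^-3 + t^-4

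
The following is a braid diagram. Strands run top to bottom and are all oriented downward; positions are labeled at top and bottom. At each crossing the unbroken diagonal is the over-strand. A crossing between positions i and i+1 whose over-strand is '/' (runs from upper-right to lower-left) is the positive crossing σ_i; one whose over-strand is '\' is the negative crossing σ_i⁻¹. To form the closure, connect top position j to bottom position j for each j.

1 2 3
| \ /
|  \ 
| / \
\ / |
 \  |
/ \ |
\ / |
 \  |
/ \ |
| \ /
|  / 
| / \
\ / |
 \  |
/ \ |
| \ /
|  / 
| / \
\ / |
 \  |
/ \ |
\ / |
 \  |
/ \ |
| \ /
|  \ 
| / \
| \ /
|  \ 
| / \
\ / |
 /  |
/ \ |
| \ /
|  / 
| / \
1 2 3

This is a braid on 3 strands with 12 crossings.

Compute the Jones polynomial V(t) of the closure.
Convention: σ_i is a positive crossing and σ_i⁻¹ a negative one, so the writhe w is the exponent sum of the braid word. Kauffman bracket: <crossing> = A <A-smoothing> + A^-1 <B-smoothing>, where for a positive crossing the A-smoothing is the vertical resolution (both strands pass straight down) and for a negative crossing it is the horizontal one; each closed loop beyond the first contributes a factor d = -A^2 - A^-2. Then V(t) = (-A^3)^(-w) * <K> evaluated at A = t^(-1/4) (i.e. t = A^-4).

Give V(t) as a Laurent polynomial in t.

2*t^-1 - 2*t^-2 + 3*t^-3 - 3*t^-4 + 2*t^-5 - 2*t^-6 + t^-7

Derivation:
Reading the diagram top to bottom ('/'-over between positions i,i+1 = s_i, '\'-over = s_i^-1): braid word = s2^-1 s1^-1 s1^-1 s2 s1^-1 s2 s1^-1 s1^-1 s2^-1 s2^-1 s1 s2.
The presented braid s2^-1 s1^-1 s1^-1 s2 s1^-1 s2 s1^-1 s1^-1 s2^-1 s2^-1 s1 s2 on 3 strands reduces by inverse Markov moves (closure unchanged at each step):
  Deconjugate: the word is γ·β·γ⁻¹ with γ = s2^-1 s1^-1 (prefix) and γ⁻¹ = s1 s2 (suffix); strip both.
Reduced to β = s1^-1 s2 s1^-1 s2 s1^-1 s1^-1 s2^-1 s2^-1 on 3 strands, 8 crossings.
Compute on β:
Braid: s1^-1 s2 s1^-1 s2 s1^-1 s1^-1 s2^-1 s2^-1 on 3 strands, 8 crossings.
Writhe w = (#positive) - (#negative) = 2 - 6 = -4.
State-sum expansion of <K>. There are 2^8 = 256 states.
Each crossing splits two ways (0=vertical, 1=horizontal). The state's weight is A^(#A-smoothings - #B-smoothings) * d^(loops - 1).
Tabulate the states by total A-exponent and number of loops L (A-exp: L × count):
  A^8: L=5 ×1
  A^6: L=4 ×8
  A^4: L=3 ×26, L=5 ×2
  A^2: L=2 ×41, L=4 ×15
  A^0: L=1 ×26, L=3 ×43, L=5 ×1
  A^-2: L=2 ×47, L=4 ×9
  A^-4: L=1 ×11, L=3 ×16, L=5 ×1
  A^-6: L=2 ×6, L=4 ×2
  A^-8: L=3 ×1
Each group contributes A^e * Σ count * d^(L-1):
Powers of d = -A^2 - A^-2: d^2 = A^4 + 2 + A^-4; d^3 = -A^6 - 3*A^2 - 3*A^-2 - A^-6; d^4 = A^8 + 4*A^4 + 6 + 4*A^-4 + A^-8.
  A^8 * (d^4) = A^16 + 4*A^12 + 6*A^8 + 4*A^4 + 1
  A^6 * (8*d^3) = -8*A^12 - 24*A^8 - 24*A^4 - 8
  A^4 * (26*d^2 + 2*d^4) = 2*A^12 + 34*A^8 + 64*A^4 + 34 + 2*A^-4
  A^2 * (41*d + 15*d^3) = -15*A^8 - 86*A^4 - 86 - 15*A^-4
  A^0 * (26 + 43*d^2 + d^4) = A^8 + 47*A^4 + 118 + 47*A^-4 + A^-8
  A^-2 * (47*d + 9*d^3) = -9*A^4 - 74 - 74*A^-4 - 9*A^-8
  A^-4 * (11 + 16*d^2 + d^4) = A^4 + 20 + 49*A^-4 + 20*A^-8 + A^-12
  A^-6 * (6*d + 2*d^3) = -2 - 12*A^-4 - 12*A^-8 - 2*A^-12
  A^-8 * (d^2) = A^-4 + 2*A^-8 + A^-12
Summing the groups: <K> = A^16 - 2*A^12 + 2*A^8 - 3*A^4 + 3 - 2*A^-4 + 2*A^-8
Normalise by the writhe: (-A^3)^(-w) = (-A^3)^(4) = A^12, so f(A) = A^12 * <K> = A^28 - 2*A^24 + 2*A^20 - 3*A^16 + 3*A^12 - 2*A^8 + 2*A^4.
Substitute A = t^(-1/4), i.e. A^e → t^(-e/4): V(t) = 2*t^-1 - 2*t^-2 + 3*t^-3 - 3*t^-4 + 2*t^-5 - 2*t^-6 + t^-7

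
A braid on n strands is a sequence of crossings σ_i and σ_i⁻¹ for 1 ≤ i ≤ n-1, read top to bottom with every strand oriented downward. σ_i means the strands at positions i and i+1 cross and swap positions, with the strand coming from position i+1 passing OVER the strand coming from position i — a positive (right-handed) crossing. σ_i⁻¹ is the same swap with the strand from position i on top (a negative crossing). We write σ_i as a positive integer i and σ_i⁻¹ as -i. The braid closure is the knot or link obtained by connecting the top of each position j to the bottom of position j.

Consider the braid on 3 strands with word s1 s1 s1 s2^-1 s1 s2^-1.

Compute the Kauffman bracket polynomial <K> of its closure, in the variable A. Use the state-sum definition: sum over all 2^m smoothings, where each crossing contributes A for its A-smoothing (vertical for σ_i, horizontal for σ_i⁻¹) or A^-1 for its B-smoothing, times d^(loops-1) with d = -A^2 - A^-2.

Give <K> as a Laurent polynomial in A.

A^10 - A^6 + 2*A^2 - 2*A^-2 + 2*A^-6 - 2*A^-10 + A^-14

Derivation:
Braid: s1 s1 s1 s2^-1 s1 s2^-1 on 3 strands, 6 crossings.
Writhe w = (#positive) - (#negative) = 4 - 2 = 2.
Enumerate smoothing states for the bracket polynomial. There are 2^6 = 64 states.
Each crossing splits two ways (0=vertical, 1=horizontal). The state's weight is A^(#A-smoothings - #B-smoothings) * d^(loops - 1).
Tabulate the states by total A-exponent and number of loops L (A-exp: L × count):
  A^6: L=3 ×1
  A^4: L=2 ×6
  A^2: L=1 ×11, L=3 ×4
  A^0: L=2 ×19, L=4 ×1
  A^-2: L=3 ×15
  A^-4: L=4 ×6
  A^-6: L=5 ×1
Each group contributes A^e * Σ count * d^(L-1):
Powers of d = -A^2 - A^-2: d^2 = A^4 + 2 + A^-4; d^3 = -A^6 - 3*A^2 - 3*A^-2 - A^-6; d^4 = A^8 + 4*A^4 + 6 + 4*A^-4 + A^-8.
  A^6 * (d^2) = A^10 + 2*A^6 + A^2
  A^4 * (6*d) = -6*A^6 - 6*A^2
  A^2 * (11 + 4*d^2) = 4*A^6 + 19*A^2 + 4*A^-2
  A^0 * (19*d + d^3) = -A^6 - 22*A^2 - 22*A^-2 - A^-6
  A^-2 * (15*d^2) = 15*A^2 + 30*A^-2 + 15*A^-6
  A^-4 * (6*d^3) = -6*A^2 - 18*A^-2 - 18*A^-6 - 6*A^-10
  A^-6 * (d^4) = A^2 + 4*A^-2 + 6*A^-6 + 4*A^-10 + A^-14
Summing the groups: <K> = A^10 - A^6 + 2*A^2 - 2*A^-2 + 2*A^-6 - 2*A^-10 + A^-14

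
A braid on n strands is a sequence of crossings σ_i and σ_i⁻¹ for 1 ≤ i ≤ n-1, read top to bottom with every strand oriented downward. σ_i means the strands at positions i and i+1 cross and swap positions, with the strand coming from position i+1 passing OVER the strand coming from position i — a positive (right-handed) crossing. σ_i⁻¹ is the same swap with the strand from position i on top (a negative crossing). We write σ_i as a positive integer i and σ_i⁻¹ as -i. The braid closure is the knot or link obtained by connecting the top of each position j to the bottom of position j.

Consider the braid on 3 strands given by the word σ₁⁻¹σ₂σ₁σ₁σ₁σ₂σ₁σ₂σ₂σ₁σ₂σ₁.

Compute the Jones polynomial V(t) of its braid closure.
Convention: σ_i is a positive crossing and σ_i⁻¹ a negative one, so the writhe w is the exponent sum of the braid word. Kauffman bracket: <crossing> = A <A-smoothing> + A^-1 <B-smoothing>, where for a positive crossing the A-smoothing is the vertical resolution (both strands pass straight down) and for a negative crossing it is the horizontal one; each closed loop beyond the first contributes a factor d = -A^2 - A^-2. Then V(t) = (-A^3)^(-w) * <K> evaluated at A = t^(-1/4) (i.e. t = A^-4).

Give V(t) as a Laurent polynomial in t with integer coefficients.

-t^10 + t^6 + t^4

Derivation:
The presented braid s1^-1 s2 s1 s1 s1 s2 s1 s2 s2 s1 s2 s1 on 3 strands reduces by inverse Markov moves (closure unchanged at each step):
  Deconjugate: the word is γ·β·γ⁻¹ with γ = s1^-1 (prefix) and γ⁻¹ = s1 (suffix); strip both.
Reduced to β = s2 s1 s1 s1 s2 s1 s2 s2 s1 s2 on 3 strands, 10 crossings.
Compute on β:
Braid: s2 s1 s1 s1 s2 s1 s2 s2 s1 s2 on 3 strands, 10 crossings.
Writhe w = (#positive) - (#negative) = 10 - 0 = 10.
State-sum expansion of <K>. There are 2^10 = 1024 states.
For each crossing: s=0 is the vertical smoothing, s=1 horizontal. Crossing k contributes A^(sign_k * (1 - 2*s_k)); loop factor d = -A^2 - A^-2.
Tabulate the states by total A-exponent and number of loops L (A-exp: L × count):
  A^10: L=3 ×1
  A^8: L=2 ×10
  A^6: L=1 ×25, L=3 ×20
  A^4: L=2 ×100, L=4 ×20
  A^2: L=1 ×36, L=3 ×164, L=5 ×10
  A^0: L=2 ×108, L=4 ×142, L=6 ×2
  A^-2: L=1 ×12, L=3 ×129, L=5 ×69
  A^-4: L=2 ×24, L=4 ×78, L=6 ×18
  A^-6: L=3 ×19, L=5 ×24, L=7 ×2
  A^-8: L=4 ×7, L=6 ×3
  A^-10: L=5 ×1
Each group contributes A^e * Σ count * d^(L-1):
Powers of d = -A^2 - A^-2: d^2 = A^4 + 2 + A^-4; d^3 = -A^6 - 3*A^2 - 3*A^-2 - A^-6; d^4 = A^8 + 4*A^4 + 6 + 4*A^-4 + A^-8; d^5 = -A^10 - 5*A^6 - 10*A^2 - 10*A^-2 - 5*A^-6 - A^-10; d^6 = A^12 + 6*A^8 + 15*A^4 + 20 + 15*A^-4 + 6*A^-8 + A^-12.
  A^10 * (d^2) = A^14 + 2*A^10 + A^6
  A^8 * (10*d) = -10*A^10 - 10*A^6
  A^6 * (25 + 20*d^2) = 20*A^10 + 65*A^6 + 20*A^2
  A^4 * (100*d + 20*d^3) = -20*A^10 - 160*A^6 - 160*A^2 - 20*A^-2
  A^2 * (36 + 164*d^2 + 10*d^4) = 10*A^10 + 204*A^6 + 424*A^2 + 204*A^-2 + 10*A^-6
  A^0 * (108*d + 142*d^3 + 2*d^5) = -2*A^10 - 152*A^6 - 554*A^2 - 554*A^-2 - 152*A^-6 - 2*A^-10
  A^-2 * (12 + 129*d^2 + 69*d^4) = 69*A^6 + 405*A^2 + 684*A^-2 + 405*A^-6 + 69*A^-10
  A^-4 * (24*d + 78*d^3 + 18*d^5) = -18*A^6 - 168*A^2 - 438*A^-2 - 438*A^-6 - 168*A^-10 - 18*A^-14
  A^-6 * (19*d^2 + 24*d^4 + 2*d^6) = 2*A^6 + 36*A^2 + 145*A^-2 + 222*A^-6 + 145*A^-10 + 36*A^-14 + 2*A^-18
  A^-8 * (7*d^3 + 3*d^5) = -3*A^2 - 22*A^-2 - 51*A^-6 - 51*A^-10 - 22*A^-14 - 3*A^-18
  A^-10 * (d^4) = A^-2 + 4*A^-6 + 6*A^-10 + 4*A^-14 + A^-18
Summing the groups: <K> = A^14 + A^6 - A^-10
Normalise by the writhe: (-A^3)^(-w) = (-A^3)^(-10) = A^-30, so f(A) = A^-30 * <K> = A^-16 + A^-24 - A^-40.
Substitute A = t^(-1/4), i.e. A^e → t^(-e/4): V(t) = -t^10 + t^6 + t^4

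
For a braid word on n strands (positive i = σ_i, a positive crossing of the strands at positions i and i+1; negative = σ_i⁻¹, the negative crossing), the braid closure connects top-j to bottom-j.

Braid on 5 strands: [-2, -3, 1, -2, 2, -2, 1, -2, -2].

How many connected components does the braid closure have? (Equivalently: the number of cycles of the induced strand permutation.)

2

Derivation:
Track the strand permutation on 5 strands, starting from identity.
  step 1: s2^-1 swaps positions 2,3 -> [1 3 2 4 5]
  step 2: s3^-1 swaps positions 3,4 -> [1 3 4 2 5]
  step 3: s1 swaps positions 1,2 -> [3 1 4 2 5]
  step 4: s2^-1 swaps positions 2,3 -> [3 4 1 2 5]
  step 5: s2 swaps positions 2,3 -> [3 1 4 2 5]
  step 6: s2^-1 swaps positions 2,3 -> [3 4 1 2 5]
  step 7: s1 swaps positions 1,2 -> [4 3 1 2 5]
  step 8: s2^-1 swaps positions 2,3 -> [4 1 3 2 5]
  step 9: s2^-1 swaps positions 2,3 -> [4 3 1 2 5]
Final permutation (position -> original strand): [4 3 1 2 5]
Closure components = cycle count of this permutation = 2.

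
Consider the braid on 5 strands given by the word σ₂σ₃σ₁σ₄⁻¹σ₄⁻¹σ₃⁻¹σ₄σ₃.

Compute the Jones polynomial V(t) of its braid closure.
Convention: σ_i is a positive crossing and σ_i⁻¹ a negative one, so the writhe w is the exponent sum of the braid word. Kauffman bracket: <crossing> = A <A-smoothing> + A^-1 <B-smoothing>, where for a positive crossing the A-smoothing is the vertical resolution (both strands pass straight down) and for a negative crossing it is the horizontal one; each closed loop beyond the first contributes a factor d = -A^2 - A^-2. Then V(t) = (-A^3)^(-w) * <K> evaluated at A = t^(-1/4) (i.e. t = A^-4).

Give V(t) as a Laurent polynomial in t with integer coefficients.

Braid: s2 s3 s1 s4^-1 s4^-1 s3^-1 s4 s3 on 5 strands, 8 crossings.
Writhe w = (#positive) - (#negative) = 5 - 3 = 2.
Enumerate smoothing states for the bracket polynomial. There are 2^8 = 256 states.
Smooth each crossing (0=||, 1=⌣⌢); contribution A^(Σ sign_k(1-2s_k)) * d^(L-1).
Tabulate the states by total A-exponent and number of loops L (A-exp: L × count):
  A^8: L=4 ×1
  A^6: L=3 ×4, L=5 ×4
  A^4: L=2 ×5, L=4 ×21, L=6 ×2
  A^2: L=1 ×2, L=3 ×39, L=5 ×15
  A^0: L=2 ×31, L=4 ×37, L=6 ×2
  A^-2: L=1 ×9, L=3 ×39, L=5 ×8
  A^-4: L=2 ×17, L=4 ×11
  A^-6: L=1 ×2, L=3 ×6
  A^-8: L=2 ×1
Each group contributes A^e * Σ count * d^(L-1):
Powers of d = -A^2 - A^-2: d^2 = A^4 + 2 + A^-4; d^3 = -A^6 - 3*A^2 - 3*A^-2 - A^-6; d^4 = A^8 + 4*A^4 + 6 + 4*A^-4 + A^-8; d^5 = -A^10 - 5*A^6 - 10*A^2 - 10*A^-2 - 5*A^-6 - A^-10.
  A^8 * (d^3) = -A^14 - 3*A^10 - 3*A^6 - A^2
  A^6 * (4*d^2 + 4*d^4) = 4*A^14 + 20*A^10 + 32*A^6 + 20*A^2 + 4*A^-2
  A^4 * (5*d + 21*d^3 + 2*d^5) = -2*A^14 - 31*A^10 - 88*A^6 - 88*A^2 - 31*A^-2 - 2*A^-6
  A^2 * (2 + 39*d^2 + 15*d^4) = 15*A^10 + 99*A^6 + 170*A^2 + 99*A^-2 + 15*A^-6
  A^0 * (31*d + 37*d^3 + 2*d^5) = -2*A^10 - 47*A^6 - 162*A^2 - 162*A^-2 - 47*A^-6 - 2*A^-10
  A^-2 * (9 + 39*d^2 + 8*d^4) = 8*A^6 + 71*A^2 + 135*A^-2 + 71*A^-6 + 8*A^-10
  A^-4 * (17*d + 11*d^3) = -11*A^2 - 50*A^-2 - 50*A^-6 - 11*A^-10
  A^-6 * (2 + 6*d^2) = 6*A^-2 + 14*A^-6 + 6*A^-10
  A^-8 * (d) = -A^-6 - A^-10
Summing the groups: <K> = A^14 - A^10 + A^6 - A^2 + A^-2
Normalise by the writhe: (-A^3)^(-w) = (-A^3)^(-2) = A^-6, so f(A) = A^-6 * <K> = A^8 - A^4 + 1 - A^-4 + A^-8.
Substitute A = t^(-1/4), i.e. A^e → t^(-e/4): V(t) = t^2 - t + 1 - t^-1 + t^-2

Answer: t^2 - t + 1 - t^-1 + t^-2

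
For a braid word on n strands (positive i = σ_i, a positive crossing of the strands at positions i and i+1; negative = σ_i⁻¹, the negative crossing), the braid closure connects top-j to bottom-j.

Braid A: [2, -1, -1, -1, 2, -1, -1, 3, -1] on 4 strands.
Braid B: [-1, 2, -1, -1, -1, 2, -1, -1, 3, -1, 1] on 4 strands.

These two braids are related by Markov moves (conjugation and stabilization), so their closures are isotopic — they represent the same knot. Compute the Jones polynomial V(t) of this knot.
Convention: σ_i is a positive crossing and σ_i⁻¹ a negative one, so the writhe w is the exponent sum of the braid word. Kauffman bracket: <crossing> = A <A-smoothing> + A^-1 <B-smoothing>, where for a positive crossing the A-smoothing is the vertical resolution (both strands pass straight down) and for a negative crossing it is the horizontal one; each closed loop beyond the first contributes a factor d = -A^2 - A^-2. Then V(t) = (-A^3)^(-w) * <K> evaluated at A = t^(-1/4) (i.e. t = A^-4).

Markov-equivalent braids have isotopic closures, hence identical knot invariants. Strip the Markov moves from each word to reach a common short braid β, then compute V(t) once on β.
Braid A: s2 s1^-1 s1^-1 s1^-1 s2 s1^-1 s1^-1 s3 s1^-1 on 4 strands has no conjugating prefix/suffix or stabilization to strip; take β = s2 s1^-1 s1^-1 s1^-1 s2 s1^-1 s1^-1 s3 s1^-1.
Braid B: s1^-1 s2 s1^-1 s1^-1 s1^-1 s2 s1^-1 s1^-1 s3 s1^-1 s1 on 4 strands reduces by inverse Markov moves (closure unchanged at each step):
  Deconjugate: the word is γ·β·γ⁻¹ with γ = s1^-1 (prefix) and γ⁻¹ = s1 (suffix); strip both.
Reduced to β = s2 s1^-1 s1^-1 s1^-1 s2 s1^-1 s1^-1 s3 s1^-1 on 4 strands, 9 crossings.
Both give the same β = s2 s1^-1 s1^-1 s1^-1 s2 s1^-1 s1^-1 s3 s1^-1 on 4 strands, so one state sum suffices:
Braid: s2 s1^-1 s1^-1 s1^-1 s2 s1^-1 s1^-1 s3 s1^-1 on 4 strands, 9 crossings.
Writhe w = (#positive) - (#negative) = 3 - 6 = -3.
State-sum expansion of <K>. There are 2^9 = 512 states.
Each crossing splits two ways (0=vertical, 1=horizontal). The state's weight is A^(#A-smoothings - #B-smoothings) * d^(loops - 1).
Tabulate the states by total A-exponent and number of loops L (A-exp: L × count):
  A^9: L=8 ×1
  A^7: L=7 ×9
  A^5: L=6 ×36
  A^3: L=5 ×84
  A^1: L=4 ×126
  A^-1: L=3 ×124, L=5 ×2
  A^-3: L=2 ×75, L=4 ×9
  A^-5: L=1 ×21, L=3 ×15
  A^-7: L=2 ×8, L=4 ×1
  A^-9: L=3 ×1
Each group contributes A^e * Σ count * d^(L-1):
Powers of d = -A^2 - A^-2: d^2 = A^4 + 2 + A^-4; d^3 = -A^6 - 3*A^2 - 3*A^-2 - A^-6; d^4 = A^8 + 4*A^4 + 6 + 4*A^-4 + A^-8; d^5 = -A^10 - 5*A^6 - 10*A^2 - 10*A^-2 - 5*A^-6 - A^-10; d^6 = A^12 + 6*A^8 + 15*A^4 + 20 + 15*A^-4 + 6*A^-8 + A^-12; d^7 = -A^14 - 7*A^10 - 21*A^6 - 35*A^2 - 35*A^-2 - 21*A^-6 - 7*A^-10 - A^-14.
  A^9 * (d^7) = -A^23 - 7*A^19 - 21*A^15 - 35*A^11 - 35*A^7 - 21*A^3 - 7*A^-1 - A^-5
  A^7 * (9*d^6) = 9*A^19 + 54*A^15 + 135*A^11 + 180*A^7 + 135*A^3 + 54*A^-1 + 9*A^-5
  A^5 * (36*d^5) = -36*A^15 - 180*A^11 - 360*A^7 - 360*A^3 - 180*A^-1 - 36*A^-5
  A^3 * (84*d^4) = 84*A^11 + 336*A^7 + 504*A^3 + 336*A^-1 + 84*A^-5
  A^1 * (126*d^3) = -126*A^7 - 378*A^3 - 378*A^-1 - 126*A^-5
  A^-1 * (124*d^2 + 2*d^4) = 2*A^7 + 132*A^3 + 260*A^-1 + 132*A^-5 + 2*A^-9
  A^-3 * (75*d + 9*d^3) = -9*A^3 - 102*A^-1 - 102*A^-5 - 9*A^-9
  A^-5 * (21 + 15*d^2) = 15*A^-1 + 51*A^-5 + 15*A^-9
  A^-7 * (8*d + d^3) = -A^-1 - 11*A^-5 - 11*A^-9 - A^-13
  A^-9 * (d^2) = A^-5 + 2*A^-9 + A^-13
Summing the groups: <K> = -A^23 + 2*A^19 - 3*A^15 + 4*A^11 - 3*A^7 + 3*A^3 - 3*A^-1 + A^-5 - A^-9
Normalise by the writhe: (-A^3)^(-w) = (-A^3)^(3) = -A^9, so f(A) = -A^9 * <K> = A^32 - 2*A^28 + 3*A^24 - 4*A^20 + 3*A^16 - 3*A^12 + 3*A^8 - A^4 + 1.
Substitute A = t^(-1/4), i.e. A^e → t^(-e/4): V(t) = 1 - t^-1 + 3*t^-2 - 3*t^-3 + 3*t^-4 - 4*t^-5 + 3*t^-6 - 2*t^-7 + t^-8

Answer: 1 - t^-1 + 3*t^-2 - 3*t^-3 + 3*t^-4 - 4*t^-5 + 3*t^-6 - 2*t^-7 + t^-8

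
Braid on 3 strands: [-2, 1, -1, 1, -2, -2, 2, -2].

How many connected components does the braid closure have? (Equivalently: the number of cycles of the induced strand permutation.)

Track the strand permutation on 3 strands, starting from identity.
  step 1: s2^-1 swaps positions 2,3 -> [1 3 2]
  step 2: s1 swaps positions 1,2 -> [3 1 2]
  step 3: s1^-1 swaps positions 1,2 -> [1 3 2]
  step 4: s1 swaps positions 1,2 -> [3 1 2]
  step 5: s2^-1 swaps positions 2,3 -> [3 2 1]
  step 6: s2^-1 swaps positions 2,3 -> [3 1 2]
  step 7: s2 swaps positions 2,3 -> [3 2 1]
  step 8: s2^-1 swaps positions 2,3 -> [3 1 2]
Final permutation (position -> original strand): [3 1 2]
Closure components = cycle count of this permutation = 1.

Answer: 1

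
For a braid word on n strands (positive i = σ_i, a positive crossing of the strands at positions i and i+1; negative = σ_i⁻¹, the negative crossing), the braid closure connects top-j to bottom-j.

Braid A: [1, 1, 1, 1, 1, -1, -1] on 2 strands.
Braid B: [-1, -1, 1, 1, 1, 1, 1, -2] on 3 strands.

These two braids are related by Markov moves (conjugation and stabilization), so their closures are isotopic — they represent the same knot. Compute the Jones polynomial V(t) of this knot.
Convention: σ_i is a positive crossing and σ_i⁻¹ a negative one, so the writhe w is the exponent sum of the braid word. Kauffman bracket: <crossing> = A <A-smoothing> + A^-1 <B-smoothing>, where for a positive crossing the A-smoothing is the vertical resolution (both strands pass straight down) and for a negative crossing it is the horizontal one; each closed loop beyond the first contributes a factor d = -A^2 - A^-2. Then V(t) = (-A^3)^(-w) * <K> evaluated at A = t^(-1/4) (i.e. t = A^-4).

Markov-equivalent braids have isotopic closures, hence identical knot invariants. Strip the Markov moves from each word to reach a common short braid β, then compute V(t) once on β.
Braid A: s1 s1 s1 s1 s1 s1^-1 s1^-1 on 2 strands reduces by inverse Markov moves (closure unchanged at each step):
  Deconjugate: the word is γ·β·γ⁻¹ with γ = s1 s1 (prefix) and γ⁻¹ = s1^-1 s1^-1 (suffix); strip both.
Reduced to β = s1 s1 s1 on 2 strands, 3 crossings.
Braid B: s1^-1 s1^-1 s1 s1 s1 s1 s1 s2^-1 on 3 strands reduces by inverse Markov moves (closure unchanged at each step):
  Destabilize: the word has the form β·s2^-1 where s2^-1 occurs only as the final letter (β ∈ B_2); drop it and the last strand → 2 strands.
  Deconjugate: the word is γ·β·γ⁻¹ with γ = s1^-1 s1^-1 (prefix) and γ⁻¹ = s1 s1 (suffix); strip both.
Reduced to β = s1 s1 s1 on 2 strands, 3 crossings.
Both give the same β = s1 s1 s1 on 2 strands, so one state sum suffices:
Braid: s1 s1 s1 on 2 strands, 3 crossings.
Writhe w = (#positive) - (#negative) = 3 - 0 = 3.
Enumerate smoothing states for the bracket polynomial. There are 2^3 = 8 states.
Each crossing splits two ways (0=vertical, 1=horizontal). The state's weight is A^(#A-smoothings - #B-smoothings) * d^(loops - 1).
  state 000: A-exp=+3, loops=2, term = A^3 * d^1
  state 001: A-exp=+1, loops=1, term = A^1 * d^0
  state 010: A-exp=+1, loops=1, term = A^1 * d^0
  state 011: A-exp=-1, loops=2, term = A^-1 * d^1
  state 100: A-exp=+1, loops=1, term = A^1 * d^0
  state 101: A-exp=-1, loops=2, term = A^-1 * d^1
  state 110: A-exp=-1, loops=2, term = A^-1 * d^1
  state 111: A-exp=-3, loops=3, term = A^-3 * d^2
Collect the terms by A-exponent (count of states per loop number):
Powers of d = -A^2 - A^-2: d^2 = A^4 + 2 + A^-4.
  A^3 * (d) = -A^5 - A
  A^1 * (3) = 3*A
  A^-1 * (3*d) = -3*A - 3*A^-3
  A^-3 * (d^2) = A + 2*A^-3 + A^-7
Summing the groups: <K> = -A^5 - A^-3 + A^-7
Normalise by the writhe: (-A^3)^(-w) = (-A^3)^(-3) = -A^-9, so f(A) = -A^-9 * <K> = A^-4 + A^-12 - A^-16.
Substitute A = t^(-1/4), i.e. A^e → t^(-e/4): V(t) = -t^4 + t^3 + t

Answer: -t^4 + t^3 + t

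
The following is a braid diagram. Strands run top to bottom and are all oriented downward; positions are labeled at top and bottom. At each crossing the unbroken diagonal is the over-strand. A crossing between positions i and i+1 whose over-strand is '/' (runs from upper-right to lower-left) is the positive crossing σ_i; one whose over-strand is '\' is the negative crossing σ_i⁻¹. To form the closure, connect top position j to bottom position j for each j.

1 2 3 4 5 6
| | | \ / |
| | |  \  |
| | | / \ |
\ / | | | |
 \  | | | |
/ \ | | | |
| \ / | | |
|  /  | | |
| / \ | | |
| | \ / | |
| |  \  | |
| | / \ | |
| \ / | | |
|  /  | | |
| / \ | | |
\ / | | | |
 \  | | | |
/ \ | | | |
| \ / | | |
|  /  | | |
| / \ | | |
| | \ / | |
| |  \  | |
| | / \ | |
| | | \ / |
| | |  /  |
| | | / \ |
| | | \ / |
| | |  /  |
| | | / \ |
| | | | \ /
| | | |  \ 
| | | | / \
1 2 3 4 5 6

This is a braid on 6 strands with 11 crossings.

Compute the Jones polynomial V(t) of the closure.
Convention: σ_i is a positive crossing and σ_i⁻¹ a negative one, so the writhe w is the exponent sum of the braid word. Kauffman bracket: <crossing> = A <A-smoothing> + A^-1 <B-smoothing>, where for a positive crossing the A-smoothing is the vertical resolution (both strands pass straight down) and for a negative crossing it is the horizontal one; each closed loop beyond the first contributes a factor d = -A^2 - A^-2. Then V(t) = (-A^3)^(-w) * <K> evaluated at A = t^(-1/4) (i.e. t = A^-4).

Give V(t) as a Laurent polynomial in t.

-t^3 + 3*t^2 - 3*t + 4 - 4*t^-1 + 3*t^-2 - 2*t^-3 + t^-4

Derivation:
Reading the diagram top to bottom ('/'-over between positions i,i+1 = s_i, '\'-over = s_i^-1): braid word = s4^-1 s1^-1 s2 s3^-1 s2 s1^-1 s2 s3^-1 s4 s4 s5^-1.
The presented braid s4^-1 s1^-1 s2 s3^-1 s2 s1^-1 s2 s3^-1 s4 s4 s5^-1 on 6 strands reduces by inverse Markov moves (closure unchanged at each step):
  Destabilize: the word has the form β·s5^-1 where s5^-1 occurs only as the final letter (β ∈ B_5); drop it and the last strand → 5 strands.
  Deconjugate: the word is γ·β·γ⁻¹ with γ = s4^-1 (prefix) and γ⁻¹ = s4 (suffix); strip both.
  Destabilize: the word has the form β·s4 where s4 occurs only as the final letter (β ∈ B_4); drop it and the last strand → 4 strands.
Reduced to β = s1^-1 s2 s3^-1 s2 s1^-1 s2 s3^-1 on 4 strands, 7 crossings.
Compute on β:
Braid: s1^-1 s2 s3^-1 s2 s1^-1 s2 s3^-1 on 4 strands, 7 crossings.
Writhe w = (#positive) - (#negative) = 3 - 4 = -1.
Enumerate smoothing states for the bracket polynomial. There are 2^7 = 128 states.
Each crossing splits two ways (0=vertical, 1=horizontal). The state's weight is A^(#A-smoothings - #B-smoothings) * d^(loops - 1).
Tabulate the states by total A-exponent and number of loops L (A-exp: L × count):
  A^7: L=4 ×1
  A^5: L=3 ×7
  A^3: L=2 ×19, L=4 ×2
  A^1: L=1 ×21, L=3 ×14
  A^-1: L=2 ×32, L=4 ×3
  A^-3: L=3 ×21
  A^-5: L=4 ×7
  A^-7: L=5 ×1
Each group contributes A^e * Σ count * d^(L-1):
Powers of d = -A^2 - A^-2: d^2 = A^4 + 2 + A^-4; d^3 = -A^6 - 3*A^2 - 3*A^-2 - A^-6; d^4 = A^8 + 4*A^4 + 6 + 4*A^-4 + A^-8.
  A^7 * (d^3) = -A^13 - 3*A^9 - 3*A^5 - A
  A^5 * (7*d^2) = 7*A^9 + 14*A^5 + 7*A
  A^3 * (19*d + 2*d^3) = -2*A^9 - 25*A^5 - 25*A - 2*A^-3
  A^1 * (21 + 14*d^2) = 14*A^5 + 49*A + 14*A^-3
  A^-1 * (32*d + 3*d^3) = -3*A^5 - 41*A - 41*A^-3 - 3*A^-7
  A^-3 * (21*d^2) = 21*A + 42*A^-3 + 21*A^-7
  A^-5 * (7*d^3) = -7*A - 21*A^-3 - 21*A^-7 - 7*A^-11
  A^-7 * (d^4) = A + 4*A^-3 + 6*A^-7 + 4*A^-11 + A^-15
Summing the groups: <K> = -A^13 + 2*A^9 - 3*A^5 + 4*A - 4*A^-3 + 3*A^-7 - 3*A^-11 + A^-15
Normalise by the writhe: (-A^3)^(-w) = (-A^3)^(1) = -A^3, so f(A) = -A^3 * <K> = A^16 - 2*A^12 + 3*A^8 - 4*A^4 + 4 - 3*A^-4 + 3*A^-8 - A^-12.
Substitute A = t^(-1/4), i.e. A^e → t^(-e/4): V(t) = -t^3 + 3*t^2 - 3*t + 4 - 4*t^-1 + 3*t^-2 - 2*t^-3 + t^-4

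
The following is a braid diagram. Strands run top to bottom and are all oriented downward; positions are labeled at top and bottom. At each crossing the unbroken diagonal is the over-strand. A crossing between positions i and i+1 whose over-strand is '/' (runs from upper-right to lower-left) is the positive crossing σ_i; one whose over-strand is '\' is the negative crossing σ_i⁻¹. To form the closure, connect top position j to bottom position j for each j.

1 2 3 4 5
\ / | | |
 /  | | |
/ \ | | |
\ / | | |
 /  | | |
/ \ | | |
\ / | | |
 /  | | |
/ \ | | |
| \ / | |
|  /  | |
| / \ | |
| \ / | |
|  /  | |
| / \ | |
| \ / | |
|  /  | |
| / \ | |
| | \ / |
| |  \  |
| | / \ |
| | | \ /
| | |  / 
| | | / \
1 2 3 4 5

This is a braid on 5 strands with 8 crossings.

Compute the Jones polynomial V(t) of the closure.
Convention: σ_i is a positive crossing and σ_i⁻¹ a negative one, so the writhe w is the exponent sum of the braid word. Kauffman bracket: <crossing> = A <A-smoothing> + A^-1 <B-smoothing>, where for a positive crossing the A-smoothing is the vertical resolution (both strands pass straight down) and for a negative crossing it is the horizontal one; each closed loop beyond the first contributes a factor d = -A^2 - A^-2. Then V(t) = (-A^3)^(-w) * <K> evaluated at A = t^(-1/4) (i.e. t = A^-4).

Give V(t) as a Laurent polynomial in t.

Reading the diagram top to bottom ('/'-over between positions i,i+1 = s_i, '\'-over = s_i^-1): braid word = s1 s1 s1 s2 s2 s2 s3^-1 s4.
The presented braid s1 s1 s1 s2 s2 s2 s3^-1 s4 on 5 strands reduces by inverse Markov moves (closure unchanged at each step):
  Destabilize: the word has the form β·s4 where s4 occurs only as the final letter (β ∈ B_4); drop it and the last strand → 4 strands.
  Destabilize: the word has the form β·s3^-1 where s3^-1 occurs only as the final letter (β ∈ B_3); drop it and the last strand → 3 strands.
Reduced to β = s1 s1 s1 s2 s2 s2 on 3 strands, 6 crossings.
Compute on β:
Braid: s1 s1 s1 s2 s2 s2 on 3 strands, 6 crossings.
Writhe w = (#positive) - (#negative) = 6 - 0 = 6.
Computing the Kauffman bracket via state sum. There are 2^6 = 64 states.
For each crossing: s=0 is the vertical smoothing, s=1 horizontal. Crossing k contributes A^(sign_k * (1 - 2*s_k)); loop factor d = -A^2 - A^-2.
Tabulate the states by total A-exponent and number of loops L (A-exp: L × count):
  A^6: L=3 ×1
  A^4: L=2 ×6
  A^2: L=1 ×9, L=3 ×6
  A^0: L=2 ×18, L=4 ×2
  A^-2: L=3 ×15
  A^-4: L=4 ×6
  A^-6: L=5 ×1
Each group contributes A^e * Σ count * d^(L-1):
Powers of d = -A^2 - A^-2: d^2 = A^4 + 2 + A^-4; d^3 = -A^6 - 3*A^2 - 3*A^-2 - A^-6; d^4 = A^8 + 4*A^4 + 6 + 4*A^-4 + A^-8.
  A^6 * (d^2) = A^10 + 2*A^6 + A^2
  A^4 * (6*d) = -6*A^6 - 6*A^2
  A^2 * (9 + 6*d^2) = 6*A^6 + 21*A^2 + 6*A^-2
  A^0 * (18*d + 2*d^3) = -2*A^6 - 24*A^2 - 24*A^-2 - 2*A^-6
  A^-2 * (15*d^2) = 15*A^2 + 30*A^-2 + 15*A^-6
  A^-4 * (6*d^3) = -6*A^2 - 18*A^-2 - 18*A^-6 - 6*A^-10
  A^-6 * (d^4) = A^2 + 4*A^-2 + 6*A^-6 + 4*A^-10 + A^-14
Summing the groups: <K> = A^10 + 2*A^2 - 2*A^-2 + A^-6 - 2*A^-10 + A^-14
Normalise by the writhe: (-A^3)^(-w) = (-A^3)^(-6) = A^-18, so f(A) = A^-18 * <K> = A^-8 + 2*A^-16 - 2*A^-20 + A^-24 - 2*A^-28 + A^-32.
Substitute A = t^(-1/4), i.e. A^e → t^(-e/4): V(t) = t^8 - 2*t^7 + t^6 - 2*t^5 + 2*t^4 + t^2

Answer: t^8 - 2*t^7 + t^6 - 2*t^5 + 2*t^4 + t^2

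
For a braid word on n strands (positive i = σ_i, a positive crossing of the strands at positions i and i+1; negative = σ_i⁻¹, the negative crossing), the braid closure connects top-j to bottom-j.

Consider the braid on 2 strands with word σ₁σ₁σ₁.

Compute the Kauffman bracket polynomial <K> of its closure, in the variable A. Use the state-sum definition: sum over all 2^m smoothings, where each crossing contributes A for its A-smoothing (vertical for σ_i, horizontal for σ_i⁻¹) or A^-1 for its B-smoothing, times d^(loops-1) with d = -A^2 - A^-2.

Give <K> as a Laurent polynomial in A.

-A^5 - A^-3 + A^-7

Derivation:
Braid: s1 s1 s1 on 2 strands, 3 crossings.
Writhe w = (#positive) - (#negative) = 3 - 0 = 3.
State-sum expansion of <K>. There are 2^3 = 8 states.
Smooth each crossing (0=||, 1=⌣⌢); contribution A^(Σ sign_k(1-2s_k)) * d^(L-1).
  state 000: A-exp=+3, loops=2, term = A^3 * d^1
  state 001: A-exp=+1, loops=1, term = A^1 * d^0
  state 010: A-exp=+1, loops=1, term = A^1 * d^0
  state 011: A-exp=-1, loops=2, term = A^-1 * d^1
  state 100: A-exp=+1, loops=1, term = A^1 * d^0
  state 101: A-exp=-1, loops=2, term = A^-1 * d^1
  state 110: A-exp=-1, loops=2, term = A^-1 * d^1
  state 111: A-exp=-3, loops=3, term = A^-3 * d^2
Collect the terms by A-exponent (count of states per loop number):
Powers of d = -A^2 - A^-2: d^2 = A^4 + 2 + A^-4.
  A^3 * (d) = -A^5 - A
  A^1 * (3) = 3*A
  A^-1 * (3*d) = -3*A - 3*A^-3
  A^-3 * (d^2) = A + 2*A^-3 + A^-7
Summing the groups: <K> = -A^5 - A^-3 + A^-7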